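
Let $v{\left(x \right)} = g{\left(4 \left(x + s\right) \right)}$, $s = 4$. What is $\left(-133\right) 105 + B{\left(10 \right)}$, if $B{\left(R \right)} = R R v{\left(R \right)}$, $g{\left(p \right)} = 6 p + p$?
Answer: $25235$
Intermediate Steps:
$g{\left(p \right)} = 7 p$
$v{\left(x \right)} = 112 + 28 x$ ($v{\left(x \right)} = 7 \cdot 4 \left(x + 4\right) = 7 \cdot 4 \left(4 + x\right) = 7 \left(16 + 4 x\right) = 112 + 28 x$)
$B{\left(R \right)} = R^{2} \left(112 + 28 R\right)$ ($B{\left(R \right)} = R R \left(112 + 28 R\right) = R^{2} \left(112 + 28 R\right)$)
$\left(-133\right) 105 + B{\left(10 \right)} = \left(-133\right) 105 + 28 \cdot 10^{2} \left(4 + 10\right) = -13965 + 28 \cdot 100 \cdot 14 = -13965 + 39200 = 25235$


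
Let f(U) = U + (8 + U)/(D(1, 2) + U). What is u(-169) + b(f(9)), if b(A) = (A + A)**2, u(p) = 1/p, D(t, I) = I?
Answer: 9096135/20449 ≈ 444.82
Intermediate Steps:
f(U) = U + (8 + U)/(2 + U)
b(A) = 4*A**2 (b(A) = (2*A)**2 = 4*A**2)
u(-169) + b(f(9)) = 1/(-169) + 4*((8 + 9**2 + 3*9)/(2 + 9))**2 = -1/169 + 4*((8 + 81 + 27)/11)**2 = -1/169 + 4*((1/11)*116)**2 = -1/169 + 4*(116/11)**2 = -1/169 + 4*(13456/121) = -1/169 + 53824/121 = 9096135/20449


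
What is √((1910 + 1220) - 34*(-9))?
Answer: 2*√859 ≈ 58.617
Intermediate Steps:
√((1910 + 1220) - 34*(-9)) = √(3130 + 306) = √3436 = 2*√859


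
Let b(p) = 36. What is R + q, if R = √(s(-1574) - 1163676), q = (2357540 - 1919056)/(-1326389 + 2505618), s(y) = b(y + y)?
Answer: 438484/1179229 + 2*I*√290910 ≈ 0.37184 + 1078.7*I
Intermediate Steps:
s(y) = 36
q = 438484/1179229 ≈ 0.37184
R = 2*I*√290910 (R = √(36 - 1163676) = √(-1163640) = 2*I*√290910 ≈ 1078.7*I)
R + q = 2*I*√290910 + 438484/1179229 = 438484/1179229 + 2*I*√290910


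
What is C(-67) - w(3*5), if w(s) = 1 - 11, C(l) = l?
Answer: -57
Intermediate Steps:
w(s) = -10
C(-67) - w(3*5) = -67 - 1*(-10) = -67 + 10 = -57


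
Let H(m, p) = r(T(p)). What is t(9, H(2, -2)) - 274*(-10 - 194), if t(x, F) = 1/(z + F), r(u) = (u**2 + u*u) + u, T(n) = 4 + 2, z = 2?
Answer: 4471681/80 ≈ 55896.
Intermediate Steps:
T(n) = 6
r(u) = u + 2*u**2 (r(u) = (u**2 + u**2) + u = 2*u**2 + u = u + 2*u**2)
H(m, p) = 78 (H(m, p) = 6*(1 + 2*6) = 6*(1 + 12) = 6*13 = 78)
t(x, F) = 1/(2 + F)
t(9, H(2, -2)) - 274*(-10 - 194) = 1/(2 + 78) - 274*(-10 - 194) = 1/80 - 274*(-204) = 1/80 + 55896 = 4471681/80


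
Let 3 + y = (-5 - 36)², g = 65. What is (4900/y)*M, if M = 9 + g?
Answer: 181300/839 ≈ 216.09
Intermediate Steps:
y = 1678 (y = -3 + (-5 - 36)² = -3 + (-41)² = -3 + 1681 = 1678)
M = 74 (M = 9 + 65 = 74)
(4900/y)*M = (4900/1678)*74 = (4900*(1/1678))*74 = (2450/839)*74 = 181300/839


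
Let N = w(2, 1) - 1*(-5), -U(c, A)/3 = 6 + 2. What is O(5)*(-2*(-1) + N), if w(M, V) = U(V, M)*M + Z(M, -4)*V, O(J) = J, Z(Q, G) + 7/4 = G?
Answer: -935/4 ≈ -233.75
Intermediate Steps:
Z(Q, G) = -7/4 + G
U(c, A) = -24 (U(c, A) = -3*(6 + 2) = -3*8 = -24)
w(M, V) = -24*M - 23*V/4 (w(M, V) = -24*M + (-7/4 - 4)*V = -24*M - 23*V/4)
N = -195/4 (N = (-24*2 - 23/4*1) - 1*(-5) = (-48 - 23/4) + 5 = -215/4 + 5 = -195/4 ≈ -48.750)
O(5)*(-2*(-1) + N) = 5*(-2*(-1) - 195/4) = 5*(2 - 195/4) = 5*(-187/4) = -935/4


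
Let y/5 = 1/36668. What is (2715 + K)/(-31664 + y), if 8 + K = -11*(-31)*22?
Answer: -374343612/1161055547 ≈ -0.32242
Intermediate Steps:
y = 5/36668 ≈ 0.00013636
K = 7494 (K = -8 - 11*(-31)*22 = -8 + 341*22 = -8 + 7502 = 7494)
(2715 + K)/(-31664 + y) = (2715 + 7494)/(-31664 + 5/36668) = 10209/(-1161055547/36668) = 10209*(-36668/1161055547) = -374343612/1161055547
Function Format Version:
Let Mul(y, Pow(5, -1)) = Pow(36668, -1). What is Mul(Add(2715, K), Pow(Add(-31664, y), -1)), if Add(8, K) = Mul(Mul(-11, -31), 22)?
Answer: Rational(-374343612, 1161055547) ≈ -0.32242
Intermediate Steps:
y = Rational(5, 36668) (y = Mul(5, Pow(36668, -1)) = Mul(5, Rational(1, 36668)) = Rational(5, 36668) ≈ 0.00013636)
K = 7494 (K = Add(-8, Mul(Mul(-11, -31), 22)) = Add(-8, Mul(341, 22)) = Add(-8, 7502) = 7494)
Mul(Add(2715, K), Pow(Add(-31664, y), -1)) = Mul(Add(2715, 7494), Pow(Add(-31664, Rational(5, 36668)), -1)) = Mul(10209, Pow(Rational(-1161055547, 36668), -1)) = Mul(10209, Rational(-36668, 1161055547)) = Rational(-374343612, 1161055547)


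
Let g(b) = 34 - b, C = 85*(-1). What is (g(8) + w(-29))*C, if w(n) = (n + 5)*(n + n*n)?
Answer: 1654270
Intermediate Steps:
C = -85
w(n) = (5 + n)*(n + n²)
(g(8) + w(-29))*C = ((34 - 1*8) - 29*(5 + (-29)² + 6*(-29)))*(-85) = ((34 - 8) - 29*(5 + 841 - 174))*(-85) = (26 - 29*672)*(-85) = (26 - 19488)*(-85) = -19462*(-85) = 1654270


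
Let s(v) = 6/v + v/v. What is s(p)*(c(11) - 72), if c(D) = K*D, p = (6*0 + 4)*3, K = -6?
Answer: -207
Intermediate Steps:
p = 12 (p = (0 + 4)*3 = 4*3 = 12)
s(v) = 1 + 6/v (s(v) = 6/v + 1 = 1 + 6/v)
c(D) = -6*D
s(p)*(c(11) - 72) = ((6 + 12)/12)*(-6*11 - 72) = ((1/12)*18)*(-66 - 72) = (3/2)*(-138) = -207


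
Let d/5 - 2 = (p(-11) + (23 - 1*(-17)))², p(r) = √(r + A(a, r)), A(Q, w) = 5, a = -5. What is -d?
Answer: -7980 - 400*I*√6 ≈ -7980.0 - 979.8*I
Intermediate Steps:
p(r) = √(5 + r) (p(r) = √(r + 5) = √(5 + r))
d = 10 + 5*(40 + I*√6)² (d = 10 + 5*(√(5 - 11) + (23 - 1*(-17)))² = 10 + 5*(√(-6) + (23 + 17))² = 10 + 5*(I*√6 + 40)² = 10 + 5*(40 + I*√6)² ≈ 7980.0 + 979.8*I)
-d = -(7980 + 400*I*√6) = -7980 - 400*I*√6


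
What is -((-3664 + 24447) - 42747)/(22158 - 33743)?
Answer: -21964/11585 ≈ -1.8959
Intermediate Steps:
-((-3664 + 24447) - 42747)/(22158 - 33743) = -(20783 - 42747)/(-11585) = -(-21964)*(-1)/11585 = -1*21964/11585 = -21964/11585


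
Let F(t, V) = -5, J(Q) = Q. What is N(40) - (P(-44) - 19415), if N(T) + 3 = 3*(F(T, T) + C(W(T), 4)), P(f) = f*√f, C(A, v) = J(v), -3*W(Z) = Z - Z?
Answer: 19409 + 88*I*√11 ≈ 19409.0 + 291.86*I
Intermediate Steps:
W(Z) = 0 (W(Z) = -(Z - Z)/3 = -⅓*0 = 0)
C(A, v) = v
P(f) = f^(3/2)
N(T) = -6 (N(T) = -3 + 3*(-5 + 4) = -3 + 3*(-1) = -3 - 3 = -6)
N(40) - (P(-44) - 19415) = -6 - ((-44)^(3/2) - 19415) = -6 - (-88*I*√11 - 19415) = -6 - (-19415 - 88*I*√11) = -6 + (19415 + 88*I*√11) = 19409 + 88*I*√11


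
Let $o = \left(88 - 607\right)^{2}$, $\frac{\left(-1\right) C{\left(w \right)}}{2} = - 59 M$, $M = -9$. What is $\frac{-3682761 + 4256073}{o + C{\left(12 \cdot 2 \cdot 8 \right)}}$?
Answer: $\frac{191104}{89433} \approx 2.1368$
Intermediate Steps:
$C{\left(w \right)} = -1062$ ($C{\left(w \right)} = - 2 \left(\left(-59\right) \left(-9\right)\right) = \left(-2\right) 531 = -1062$)
$o = 269361$ ($o = \left(-519\right)^{2} = 269361$)
$\frac{-3682761 + 4256073}{o + C{\left(12 \cdot 2 \cdot 8 \right)}} = \frac{-3682761 + 4256073}{269361 - 1062} = \frac{573312}{268299} = 573312 \cdot \frac{1}{268299} = \frac{191104}{89433}$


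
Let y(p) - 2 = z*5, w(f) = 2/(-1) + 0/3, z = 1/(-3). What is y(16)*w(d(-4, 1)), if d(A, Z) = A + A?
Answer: -⅔ ≈ -0.66667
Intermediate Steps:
d(A, Z) = 2*A
z = -⅓ ≈ -0.33333
w(f) = -2 (w(f) = 2*(-1) + 0*(⅓) = -2 + 0 = -2)
y(p) = ⅓ (y(p) = 2 - ⅓*5 = 2 - 5/3 = ⅓)
y(16)*w(d(-4, 1)) = (⅓)*(-2) = -⅔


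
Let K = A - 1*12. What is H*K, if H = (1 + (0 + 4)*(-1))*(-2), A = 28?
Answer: 96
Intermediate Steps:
K = 16 (K = 28 - 1*12 = 28 - 12 = 16)
H = 6 (H = (1 + 4*(-1))*(-2) = (1 - 4)*(-2) = -3*(-2) = 6)
H*K = 6*16 = 96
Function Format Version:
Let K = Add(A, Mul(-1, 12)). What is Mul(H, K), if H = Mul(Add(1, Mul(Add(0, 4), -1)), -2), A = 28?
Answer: 96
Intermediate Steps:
K = 16 (K = Add(28, Mul(-1, 12)) = Add(28, -12) = 16)
H = 6 (H = Mul(Add(1, Mul(4, -1)), -2) = Mul(Add(1, -4), -2) = Mul(-3, -2) = 6)
Mul(H, K) = Mul(6, 16) = 96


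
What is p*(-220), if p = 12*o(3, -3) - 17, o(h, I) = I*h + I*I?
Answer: 3740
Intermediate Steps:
o(h, I) = I² + I*h (o(h, I) = I*h + I² = I² + I*h)
p = -17 (p = 12*(-3*(-3 + 3)) - 17 = 12*(-3*0) - 17 = 12*0 - 17 = 0 - 17 = -17)
p*(-220) = -17*(-220) = 3740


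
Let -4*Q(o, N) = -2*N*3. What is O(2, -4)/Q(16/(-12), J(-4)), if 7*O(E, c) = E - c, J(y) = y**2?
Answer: 1/28 ≈ 0.035714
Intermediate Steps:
O(E, c) = -c/7 + E/7 (O(E, c) = (E - c)/7 = -c/7 + E/7)
Q(o, N) = 3*N/2 (Q(o, N) = -(-2*N)*3/4 = -(-3)*N/2 = 3*N/2)
O(2, -4)/Q(16/(-12), J(-4)) = (-1/7*(-4) + (1/7)*2)/(((3/2)*(-4)**2)) = (4/7 + 2/7)/(((3/2)*16)) = (6/7)/24 = (6/7)*(1/24) = 1/28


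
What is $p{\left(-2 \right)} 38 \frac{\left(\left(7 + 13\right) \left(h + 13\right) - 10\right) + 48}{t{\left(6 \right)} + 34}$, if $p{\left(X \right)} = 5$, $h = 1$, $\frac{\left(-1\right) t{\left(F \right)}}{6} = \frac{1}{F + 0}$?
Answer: $\frac{20140}{11} \approx 1830.9$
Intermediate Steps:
$t{\left(F \right)} = - \frac{6}{F}$ ($t{\left(F \right)} = - \frac{6}{F + 0} = - \frac{6}{F}$)
$p{\left(-2 \right)} 38 \frac{\left(\left(7 + 13\right) \left(h + 13\right) - 10\right) + 48}{t{\left(6 \right)} + 34} = 5 \cdot 38 \frac{\left(\left(7 + 13\right) \left(1 + 13\right) - 10\right) + 48}{- \frac{6}{6} + 34} = 190 \frac{\left(20 \cdot 14 - 10\right) + 48}{\left(-6\right) \frac{1}{6} + 34} = 190 \frac{\left(280 - 10\right) + 48}{-1 + 34} = 190 \frac{270 + 48}{33} = 190 \cdot 318 \cdot \frac{1}{33} = 190 \cdot \frac{106}{11} = \frac{20140}{11}$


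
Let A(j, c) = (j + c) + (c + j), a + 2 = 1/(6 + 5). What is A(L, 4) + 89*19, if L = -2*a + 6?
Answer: 18905/11 ≈ 1718.6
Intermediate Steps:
a = -21/11 (a = -2 + 1/(6 + 5) = -2 + 1/11 = -21/11 ≈ -1.9091)
L = 108/11 (L = -2*(-21/11) + 6 = 42/11 + 6 = 108/11 ≈ 9.8182)
A(j, c) = 2*c + 2*j (A(j, c) = (c + j) + (c + j) = 2*c + 2*j)
A(L, 4) + 89*19 = (2*4 + 2*(108/11)) + 89*19 = (8 + 216/11) + 1691 = 304/11 + 1691 = 18905/11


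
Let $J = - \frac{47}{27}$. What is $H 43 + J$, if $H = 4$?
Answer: $\frac{4597}{27} \approx 170.26$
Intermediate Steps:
$J = - \frac{47}{27}$ ($J = \left(-47\right) \frac{1}{27} = - \frac{47}{27} \approx -1.7407$)
$H 43 + J = 4 \cdot 43 - \frac{47}{27} = 172 - \frac{47}{27} = \frac{4597}{27}$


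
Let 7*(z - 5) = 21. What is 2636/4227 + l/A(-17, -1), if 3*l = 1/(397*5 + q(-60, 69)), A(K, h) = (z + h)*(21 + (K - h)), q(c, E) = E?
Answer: 189503449/303879030 ≈ 0.62361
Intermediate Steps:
z = 8 (z = 5 + (⅐)*21 = 5 + 3 = 8)
A(K, h) = (8 + h)*(21 + K - h) (A(K, h) = (8 + h)*(21 + (K - h)) = (8 + h)*(21 + K - h))
l = 1/6162 (l = 1/(3*(397*5 + 69)) = 1/(3*(1985 + 69)) = (⅓)/2054 = (⅓)*(1/2054) = 1/6162 ≈ 0.00016229)
2636/4227 + l/A(-17, -1) = 2636/4227 + 1/(6162*(168 - 1*(-1)² + 8*(-17) + 13*(-1) - 17*(-1))) = 2636*(1/4227) + 1/(6162*(168 - 1*1 - 136 - 13 + 17)) = 2636/4227 + 1/(6162*(168 - 1 - 136 - 13 + 17)) = 2636/4227 + (1/6162)/35 = 2636/4227 + (1/6162)*(1/35) = 2636/4227 + 1/215670 = 189503449/303879030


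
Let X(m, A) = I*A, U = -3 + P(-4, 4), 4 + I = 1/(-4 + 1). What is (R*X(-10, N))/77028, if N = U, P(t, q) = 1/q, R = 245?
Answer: 715/18864 ≈ 0.037903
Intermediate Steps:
P(t, q) = 1/q
I = -13/3 (I = -4 + 1/(-4 + 1) = -4 + 1/(-3) = -4 - ⅓ = -13/3 ≈ -4.3333)
U = -11/4 (U = -3 + 1/4 = -3 + ¼ = -11/4 ≈ -2.7500)
N = -11/4 ≈ -2.7500
X(m, A) = -13*A/3
(R*X(-10, N))/77028 = (245*(-13/3*(-11/4)))/77028 = (245*(143/12))*(1/77028) = (35035/12)*(1/77028) = 715/18864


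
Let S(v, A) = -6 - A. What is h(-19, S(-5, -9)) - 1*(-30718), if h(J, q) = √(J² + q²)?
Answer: 30718 + √370 ≈ 30737.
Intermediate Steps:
h(-19, S(-5, -9)) - 1*(-30718) = √((-19)² + (-6 - 1*(-9))²) - 1*(-30718) = √(361 + (-6 + 9)²) + 30718 = √(361 + 3²) + 30718 = √(361 + 9) + 30718 = √370 + 30718 = 30718 + √370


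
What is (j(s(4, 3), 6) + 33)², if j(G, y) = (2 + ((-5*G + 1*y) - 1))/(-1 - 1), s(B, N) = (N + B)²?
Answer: 23104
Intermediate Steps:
s(B, N) = (B + N)²
j(G, y) = -½ - y/2 + 5*G/2 (j(G, y) = (2 + ((-5*G + y) - 1))/(-2) = (2 + ((y - 5*G) - 1))*(-½) = (2 + (-1 + y - 5*G))*(-½) = (1 + y - 5*G)*(-½) = -½ - y/2 + 5*G/2)
(j(s(4, 3), 6) + 33)² = ((-½ - ½*6 + 5*(4 + 3)²/2) + 33)² = ((-½ - 3 + (5/2)*7²) + 33)² = ((-½ - 3 + (5/2)*49) + 33)² = ((-½ - 3 + 245/2) + 33)² = (119 + 33)² = 152² = 23104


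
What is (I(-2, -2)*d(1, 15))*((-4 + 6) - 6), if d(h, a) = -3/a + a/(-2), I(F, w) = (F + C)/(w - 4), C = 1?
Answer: 77/15 ≈ 5.1333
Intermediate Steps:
I(F, w) = (1 + F)/(-4 + w) (I(F, w) = (F + 1)/(w - 4) = (1 + F)/(-4 + w))
d(h, a) = -3/a - a/2 (d(h, a) = -3/a + a*(-1/2) = -3/a - a/2)
(I(-2, -2)*d(1, 15))*((-4 + 6) - 6) = (((1 - 2)/(-4 - 2))*(-3/15 - 1/2*15))*((-4 + 6) - 6) = ((-1/(-6))*(-3*1/15 - 15/2))*(2 - 6) = ((-1/6*(-1))*(-1/5 - 15/2))*(-4) = ((1/6)*(-77/10))*(-4) = -77/60*(-4) = 77/15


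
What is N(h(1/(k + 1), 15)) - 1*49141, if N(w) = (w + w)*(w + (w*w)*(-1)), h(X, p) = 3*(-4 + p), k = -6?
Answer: -118837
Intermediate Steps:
h(X, p) = -12 + 3*p
N(w) = 2*w*(w - w²) (N(w) = (2*w)*(w + w²*(-1)) = (2*w)*(w - w²) = 2*w*(w - w²))
N(h(1/(k + 1), 15)) - 1*49141 = 2*(-12 + 3*15)²*(1 - (-12 + 3*15)) - 1*49141 = 2*(-12 + 45)²*(1 - (-12 + 45)) - 49141 = 2*33²*(1 - 1*33) - 49141 = 2*1089*(1 - 33) - 49141 = 2*1089*(-32) - 49141 = -69696 - 49141 = -118837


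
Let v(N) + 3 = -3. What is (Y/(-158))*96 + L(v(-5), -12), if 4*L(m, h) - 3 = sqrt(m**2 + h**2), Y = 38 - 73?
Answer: 6957/316 + 3*sqrt(5)/2 ≈ 25.370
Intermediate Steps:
v(N) = -6 (v(N) = -3 - 3 = -6)
Y = -35
L(m, h) = 3/4 + sqrt(h**2 + m**2)/4 (L(m, h) = 3/4 + sqrt(m**2 + h**2)/4 = 3/4 + sqrt(h**2 + m**2)/4)
(Y/(-158))*96 + L(v(-5), -12) = -35/(-158)*96 + (3/4 + sqrt((-12)**2 + (-6)**2)/4) = -35*(-1/158)*96 + (3/4 + sqrt(144 + 36)/4) = (35/158)*96 + (3/4 + sqrt(180)/4) = 1680/79 + (3/4 + (6*sqrt(5))/4) = 1680/79 + (3/4 + 3*sqrt(5)/2) = 6957/316 + 3*sqrt(5)/2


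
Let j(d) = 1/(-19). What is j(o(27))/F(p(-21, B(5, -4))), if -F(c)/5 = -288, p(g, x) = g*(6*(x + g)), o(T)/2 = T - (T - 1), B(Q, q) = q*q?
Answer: -1/27360 ≈ -3.6550e-5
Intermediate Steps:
B(Q, q) = q²
o(T) = 2 (o(T) = 2*(T - (T - 1)) = 2*(T - (-1 + T)) = 2*(T + (1 - T)) = 2*1 = 2)
p(g, x) = g*(6*g + 6*x) (p(g, x) = g*(6*(g + x)) = g*(6*g + 6*x))
F(c) = 1440 (F(c) = -5*(-288) = 1440)
j(d) = -1/19
j(o(27))/F(p(-21, B(5, -4))) = -1/19/1440 = -1/19*1/1440 = -1/27360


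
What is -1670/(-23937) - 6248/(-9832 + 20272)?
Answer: -5505149/10412595 ≈ -0.52870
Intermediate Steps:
-1670/(-23937) - 6248/(-9832 + 20272) = -1670*(-1/23937) - 6248/10440 = 1670/23937 - 6248*1/10440 = 1670/23937 - 781/1305 = -5505149/10412595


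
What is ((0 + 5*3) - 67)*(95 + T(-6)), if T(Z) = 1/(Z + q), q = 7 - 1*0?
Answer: -4992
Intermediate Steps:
q = 7 (q = 7 + 0 = 7)
T(Z) = 1/(7 + Z) (T(Z) = 1/(Z + 7) = 1/(7 + Z))
((0 + 5*3) - 67)*(95 + T(-6)) = ((0 + 5*3) - 67)*(95 + 1/(7 - 6)) = ((0 + 15) - 67)*(95 + 1/1) = (15 - 67)*(95 + 1) = -52*96 = -4992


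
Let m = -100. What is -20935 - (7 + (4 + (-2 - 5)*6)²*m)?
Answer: 123458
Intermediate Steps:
-20935 - (7 + (4 + (-2 - 5)*6)²*m) = -20935 - (7 + (4 + (-2 - 5)*6)²*(-100)) = -20935 - (7 + (4 - 7*6)²*(-100)) = -20935 - (7 + (4 - 42)²*(-100)) = -20935 - (7 + (-38)²*(-100)) = -20935 - (7 + 1444*(-100)) = -20935 - (7 - 144400) = -20935 - 1*(-144393) = -20935 + 144393 = 123458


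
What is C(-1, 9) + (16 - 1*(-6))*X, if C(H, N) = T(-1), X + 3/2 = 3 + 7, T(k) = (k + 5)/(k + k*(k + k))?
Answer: 191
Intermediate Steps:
T(k) = (5 + k)/(k + 2*k**2) (T(k) = (5 + k)/(k + k*(2*k)) = (5 + k)/(k + 2*k**2))
X = 17/2 (X = -3/2 + (3 + 7) = -3/2 + 10 = 17/2 ≈ 8.5000)
C(H, N) = 4 (C(H, N) = (5 - 1)/((-1)*(1 + 2*(-1))) = -1*4/(1 - 2) = -1*4/(-1) = -1*(-1)*4 = 4)
C(-1, 9) + (16 - 1*(-6))*X = 4 + (16 - 1*(-6))*(17/2) = 4 + (16 + 6)*(17/2) = 4 + 22*(17/2) = 4 + 187 = 191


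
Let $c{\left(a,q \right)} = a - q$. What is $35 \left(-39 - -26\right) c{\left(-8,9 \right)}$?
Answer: $7735$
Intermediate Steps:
$35 \left(-39 - -26\right) c{\left(-8,9 \right)} = 35 \left(-39 - -26\right) \left(-8 - 9\right) = 35 \left(-39 + 26\right) \left(-8 - 9\right) = 35 \left(-13\right) \left(-17\right) = \left(-455\right) \left(-17\right) = 7735$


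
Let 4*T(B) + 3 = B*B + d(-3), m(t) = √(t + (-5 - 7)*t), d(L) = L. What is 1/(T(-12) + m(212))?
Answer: 138/14089 - 8*I*√583/14089 ≈ 0.0097949 - 0.01371*I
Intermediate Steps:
m(t) = √11*√(-t) (m(t) = √(t - 12*t) = √(-11*t) = √11*√(-t))
T(B) = -3/2 + B²/4 (T(B) = -¾ + (B*B - 3)/4 = -¾ + (B² - 3)/4 = -¾ + (-3 + B²)/4 = -¾ + (-¾ + B²/4) = -3/2 + B²/4)
1/(T(-12) + m(212)) = 1/((-3/2 + (¼)*(-12)²) + √11*√(-1*212)) = 1/((-3/2 + (¼)*144) + √11*√(-212)) = 1/((-3/2 + 36) + √11*(2*I*√53)) = 1/(69/2 + 2*I*√583)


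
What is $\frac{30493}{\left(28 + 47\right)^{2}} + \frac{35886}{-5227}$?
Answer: $- \frac{42471839}{29401875} \approx -1.4445$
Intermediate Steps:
$\frac{30493}{\left(28 + 47\right)^{2}} + \frac{35886}{-5227} = \frac{30493}{75^{2}} + 35886 \left(- \frac{1}{5227}\right) = \frac{30493}{5625} - \frac{35886}{5227} = - \frac{42471839}{29401875}$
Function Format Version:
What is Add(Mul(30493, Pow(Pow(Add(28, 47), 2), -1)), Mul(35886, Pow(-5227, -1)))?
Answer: Rational(-42471839, 29401875) ≈ -1.4445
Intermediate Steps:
Add(Mul(30493, Pow(Pow(Add(28, 47), 2), -1)), Mul(35886, Pow(-5227, -1))) = Add(Mul(30493, Pow(Pow(75, 2), -1)), Mul(35886, Rational(-1, 5227))) = Add(Mul(30493, Pow(5625, -1)), Rational(-35886, 5227)) = Add(Mul(30493, Rational(1, 5625)), Rational(-35886, 5227)) = Add(Rational(30493, 5625), Rational(-35886, 5227)) = Rational(-42471839, 29401875)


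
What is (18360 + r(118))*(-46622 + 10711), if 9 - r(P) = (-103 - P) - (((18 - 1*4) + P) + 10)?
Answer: -672684852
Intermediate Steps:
r(P) = 136 + 2*P (r(P) = 9 - ((-103 - P) - (((18 - 1*4) + P) + 10)) = 9 - ((-103 - P) - (((18 - 4) + P) + 10)) = 9 - ((-103 - P) - ((14 + P) + 10)) = 9 - ((-103 - P) - (24 + P)) = 9 - ((-103 - P) + (-24 - P)) = 9 - (-127 - 2*P) = 9 + (127 + 2*P) = 136 + 2*P)
(18360 + r(118))*(-46622 + 10711) = (18360 + (136 + 2*118))*(-46622 + 10711) = (18360 + (136 + 236))*(-35911) = (18360 + 372)*(-35911) = 18732*(-35911) = -672684852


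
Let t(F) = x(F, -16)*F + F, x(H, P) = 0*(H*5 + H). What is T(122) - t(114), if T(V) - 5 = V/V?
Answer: -108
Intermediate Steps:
x(H, P) = 0 (x(H, P) = 0*(5*H + H) = 0*(6*H) = 0)
t(F) = F (t(F) = 0*F + F = 0 + F = F)
T(V) = 6 (T(V) = 5 + V/V = 5 + 1 = 6)
T(122) - t(114) = 6 - 1*114 = 6 - 114 = -108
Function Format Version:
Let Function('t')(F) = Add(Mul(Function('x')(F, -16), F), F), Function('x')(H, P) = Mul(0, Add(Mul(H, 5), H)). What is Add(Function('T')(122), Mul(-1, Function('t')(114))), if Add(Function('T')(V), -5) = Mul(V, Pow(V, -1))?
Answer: -108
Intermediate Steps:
Function('x')(H, P) = 0 (Function('x')(H, P) = Mul(0, Add(Mul(5, H), H)) = Mul(0, Mul(6, H)) = 0)
Function('t')(F) = F (Function('t')(F) = Add(Mul(0, F), F) = Add(0, F) = F)
Function('T')(V) = 6 (Function('T')(V) = Add(5, Mul(V, Pow(V, -1))) = Add(5, 1) = 6)
Add(Function('T')(122), Mul(-1, Function('t')(114))) = Add(6, Mul(-1, 114)) = Add(6, -114) = -108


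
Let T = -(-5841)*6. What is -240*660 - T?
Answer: -193446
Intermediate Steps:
T = 35046 (T = -99*(-354) = 35046)
-240*660 - T = -240*660 - 1*35046 = -158400 - 35046 = -193446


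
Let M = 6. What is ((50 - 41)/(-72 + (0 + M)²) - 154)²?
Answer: 380689/16 ≈ 23793.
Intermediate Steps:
((50 - 41)/(-72 + (0 + M)²) - 154)² = ((50 - 41)/(-72 + (0 + 6)²) - 154)² = (9/(-72 + 6²) - 154)² = (9/(-72 + 36) - 154)² = (9/(-36) - 154)² = (9*(-1/36) - 154)² = (-¼ - 154)² = (-617/4)² = 380689/16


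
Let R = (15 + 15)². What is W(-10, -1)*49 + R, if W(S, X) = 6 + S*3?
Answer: -276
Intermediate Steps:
W(S, X) = 6 + 3*S
R = 900 (R = 30² = 900)
W(-10, -1)*49 + R = (6 + 3*(-10))*49 + 900 = (6 - 30)*49 + 900 = -24*49 + 900 = -1176 + 900 = -276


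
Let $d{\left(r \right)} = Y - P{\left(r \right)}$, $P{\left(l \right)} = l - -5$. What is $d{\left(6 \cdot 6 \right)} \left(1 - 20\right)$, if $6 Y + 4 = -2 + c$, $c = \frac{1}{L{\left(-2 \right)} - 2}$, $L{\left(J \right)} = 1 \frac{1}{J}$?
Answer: $\frac{11989}{15} \approx 799.27$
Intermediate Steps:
$L{\left(J \right)} = \frac{1}{J}$
$c = - \frac{2}{5}$ ($c = \frac{1}{\frac{1}{-2} - 2} = \frac{1}{- \frac{1}{2} - 2} = \frac{1}{- \frac{5}{2}} = - \frac{2}{5} \approx -0.4$)
$P{\left(l \right)} = 5 + l$ ($P{\left(l \right)} = l + 5 = 5 + l$)
$Y = - \frac{16}{15}$ ($Y = - \frac{2}{3} + \frac{-2 - \frac{2}{5}}{6} = - \frac{2}{3} + \frac{1}{6} \left(- \frac{12}{5}\right) = - \frac{2}{3} - \frac{2}{5} = - \frac{16}{15} \approx -1.0667$)
$d{\left(r \right)} = - \frac{91}{15} - r$ ($d{\left(r \right)} = - \frac{16}{15} - \left(5 + r\right) = - \frac{91}{15} - r$)
$d{\left(6 \cdot 6 \right)} \left(1 - 20\right) = \left(- \frac{91}{15} - 6 \cdot 6\right) \left(1 - 20\right) = \left(- \frac{91}{15} - 36\right) \left(-19\right) = \left(- \frac{631}{15}\right) \left(-19\right) = \frac{11989}{15}$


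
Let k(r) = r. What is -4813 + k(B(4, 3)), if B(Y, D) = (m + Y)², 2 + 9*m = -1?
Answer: -43196/9 ≈ -4799.6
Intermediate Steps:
m = -⅓ (m = -2/9 + (⅑)*(-1) = -2/9 - ⅑ = -⅓ ≈ -0.33333)
B(Y, D) = (-⅓ + Y)²
-4813 + k(B(4, 3)) = -4813 + (-1 + 3*4)²/9 = -4813 + (-1 + 12)²/9 = -4813 + (⅑)*11² = -4813 + (⅑)*121 = -4813 + 121/9 = -43196/9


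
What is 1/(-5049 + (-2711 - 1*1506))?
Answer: -1/9266 ≈ -0.00010792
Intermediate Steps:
1/(-5049 + (-2711 - 1*1506)) = 1/(-5049 + (-2711 - 1506)) = 1/(-5049 - 4217) = 1/(-9266) = -1/9266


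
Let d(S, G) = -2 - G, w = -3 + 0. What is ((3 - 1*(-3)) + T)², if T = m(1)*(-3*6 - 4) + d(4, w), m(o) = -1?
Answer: 841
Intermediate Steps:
w = -3
T = 23 (T = -(-3*6 - 4) + (-2 - 1*(-3)) = -(-18 - 4) + (-2 + 3) = -1*(-22) + 1 = 22 + 1 = 23)
((3 - 1*(-3)) + T)² = ((3 - 1*(-3)) + 23)² = ((3 + 3) + 23)² = (6 + 23)² = 29² = 841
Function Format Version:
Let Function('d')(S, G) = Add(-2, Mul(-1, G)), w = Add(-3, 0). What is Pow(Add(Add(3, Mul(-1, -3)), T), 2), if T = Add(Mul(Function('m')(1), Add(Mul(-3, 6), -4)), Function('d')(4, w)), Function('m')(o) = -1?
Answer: 841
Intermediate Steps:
w = -3
T = 23 (T = Add(Mul(-1, Add(Mul(-3, 6), -4)), Add(-2, Mul(-1, -3))) = Add(Mul(-1, Add(-18, -4)), Add(-2, 3)) = Add(Mul(-1, -22), 1) = Add(22, 1) = 23)
Pow(Add(Add(3, Mul(-1, -3)), T), 2) = Pow(Add(Add(3, Mul(-1, -3)), 23), 2) = Pow(Add(Add(3, 3), 23), 2) = Pow(Add(6, 23), 2) = Pow(29, 2) = 841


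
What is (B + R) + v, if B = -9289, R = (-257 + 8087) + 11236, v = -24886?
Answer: -15109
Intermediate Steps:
R = 19066 (R = 7830 + 11236 = 19066)
(B + R) + v = (-9289 + 19066) - 24886 = 9777 - 24886 = -15109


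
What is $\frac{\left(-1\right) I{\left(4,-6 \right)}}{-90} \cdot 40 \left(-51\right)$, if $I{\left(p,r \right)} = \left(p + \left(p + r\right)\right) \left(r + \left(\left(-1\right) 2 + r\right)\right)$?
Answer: $\frac{1904}{3} \approx 634.67$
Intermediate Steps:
$I{\left(p,r \right)} = \left(-2 + 2 r\right) \left(r + 2 p\right)$ ($I{\left(p,r \right)} = \left(r + 2 p\right) \left(r + \left(-2 + r\right)\right) = \left(r + 2 p\right) \left(-2 + 2 r\right) = \left(-2 + 2 r\right) \left(r + 2 p\right)$)
$\frac{\left(-1\right) I{\left(4,-6 \right)}}{-90} \cdot 40 \left(-51\right) = \frac{\left(-1\right) \left(\left(-4\right) 4 - -12 + 2 \left(-6\right)^{2} + 4 \cdot 4 \left(-6\right)\right)}{-90} \cdot 40 \left(-51\right) = - (-16 + 12 + 2 \cdot 36 - 96) \left(- \frac{1}{90}\right) 40 \left(-51\right) = - (-16 + 12 + 72 - 96) \left(- \frac{1}{90}\right) 40 \left(-51\right) = \left(-1\right) \left(-28\right) \left(- \frac{1}{90}\right) 40 \left(-51\right) = 28 \left(- \frac{1}{90}\right) 40 \left(-51\right) = \left(- \frac{14}{45}\right) 40 \left(-51\right) = \left(- \frac{112}{9}\right) \left(-51\right) = \frac{1904}{3}$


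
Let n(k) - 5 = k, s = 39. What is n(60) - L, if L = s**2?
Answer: -1456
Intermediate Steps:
L = 1521 (L = 39**2 = 1521)
n(k) = 5 + k
n(60) - L = (5 + 60) - 1*1521 = 65 - 1521 = -1456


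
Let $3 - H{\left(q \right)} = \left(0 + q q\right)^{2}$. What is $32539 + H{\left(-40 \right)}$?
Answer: $-2527458$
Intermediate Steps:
$H{\left(q \right)} = 3 - q^{4}$ ($H{\left(q \right)} = 3 - \left(0 + q q\right)^{2} = 3 - \left(0 + q^{2}\right)^{2} = 3 - \left(q^{2}\right)^{2} = 3 - q^{4}$)
$32539 + H{\left(-40 \right)} = 32539 + \left(3 - \left(-40\right)^{4}\right) = 32539 + \left(3 - 2560000\right) = 32539 - 2559997 = -2527458$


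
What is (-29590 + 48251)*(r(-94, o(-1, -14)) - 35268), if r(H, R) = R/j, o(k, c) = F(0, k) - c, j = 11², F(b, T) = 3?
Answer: -79634156671/121 ≈ -6.5813e+8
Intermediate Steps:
j = 121
o(k, c) = 3 - c
r(H, R) = R/121
(-29590 + 48251)*(r(-94, o(-1, -14)) - 35268) = (-29590 + 48251)*((3 - 1*(-14))/121 - 35268) = 18661*((3 + 14)/121 - 35268) = 18661*((1/121)*17 - 35268) = 18661*(17/121 - 35268) = 18661*(-4267411/121) = -79634156671/121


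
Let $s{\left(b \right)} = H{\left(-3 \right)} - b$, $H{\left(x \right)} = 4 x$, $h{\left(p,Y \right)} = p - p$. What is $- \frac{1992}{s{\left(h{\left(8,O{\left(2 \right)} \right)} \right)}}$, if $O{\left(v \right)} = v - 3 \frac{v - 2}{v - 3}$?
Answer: $166$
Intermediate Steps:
$O{\left(v \right)} = v - \frac{3 \left(-2 + v\right)}{-3 + v}$ ($O{\left(v \right)} = v - 3 \frac{-2 + v}{-3 + v} = v - \frac{3 \left(-2 + v\right)}{-3 + v}$)
$h{\left(p,Y \right)} = 0$
$s{\left(b \right)} = -12 - b$ ($s{\left(b \right)} = 4 \left(-3\right) - b = -12 - b$)
$- \frac{1992}{s{\left(h{\left(8,O{\left(2 \right)} \right)} \right)}} = - \frac{1992}{-12 - 0} = - \frac{1992}{-12 + 0} = - \frac{1992}{-12} = \left(-1992\right) \left(- \frac{1}{12}\right) = 166$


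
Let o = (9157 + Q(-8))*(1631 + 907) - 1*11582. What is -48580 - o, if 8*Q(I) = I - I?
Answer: -23277464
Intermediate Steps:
Q(I) = 0 (Q(I) = (I - I)/8 = (⅛)*0 = 0)
o = 23228884 (o = (9157 + 0)*(1631 + 907) - 1*11582 = 9157*2538 - 11582 = 23240466 - 11582 = 23228884)
-48580 - o = -48580 - 1*23228884 = -48580 - 23228884 = -23277464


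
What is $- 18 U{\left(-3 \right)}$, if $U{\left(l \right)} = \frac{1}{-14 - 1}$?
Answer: $\frac{6}{5} \approx 1.2$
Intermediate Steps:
$U{\left(l \right)} = - \frac{1}{15}$ ($U{\left(l \right)} = \frac{1}{-15} = - \frac{1}{15}$)
$- 18 U{\left(-3 \right)} = \left(-18\right) \left(- \frac{1}{15}\right) = \frac{6}{5}$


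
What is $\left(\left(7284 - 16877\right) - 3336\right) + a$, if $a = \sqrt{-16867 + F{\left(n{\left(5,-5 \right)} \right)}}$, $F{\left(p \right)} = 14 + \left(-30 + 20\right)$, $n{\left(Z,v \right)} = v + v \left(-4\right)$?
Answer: $-12929 + i \sqrt{16863} \approx -12929.0 + 129.86 i$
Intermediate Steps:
$n{\left(Z,v \right)} = - 3 v$ ($n{\left(Z,v \right)} = v - 4 v = - 3 v$)
$F{\left(p \right)} = 4$ ($F{\left(p \right)} = 14 - 10 = 4$)
$a = i \sqrt{16863}$ ($a = \sqrt{-16867 + 4} = \sqrt{-16863} = i \sqrt{16863} \approx 129.86 i$)
$\left(\left(7284 - 16877\right) - 3336\right) + a = \left(\left(7284 - 16877\right) - 3336\right) + i \sqrt{16863} = \left(-9593 - 3336\right) + i \sqrt{16863} = -12929 + i \sqrt{16863}$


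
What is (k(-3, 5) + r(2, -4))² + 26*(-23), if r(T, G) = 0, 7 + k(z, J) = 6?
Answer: -597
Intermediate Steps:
k(z, J) = -1 (k(z, J) = -7 + 6 = -1)
(k(-3, 5) + r(2, -4))² + 26*(-23) = (-1 + 0)² + 26*(-23) = (-1)² - 598 = 1 - 598 = -597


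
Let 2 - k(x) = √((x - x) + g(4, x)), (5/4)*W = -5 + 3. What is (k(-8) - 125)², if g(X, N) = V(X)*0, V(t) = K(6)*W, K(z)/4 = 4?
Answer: 15129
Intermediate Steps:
K(z) = 16 (K(z) = 4*4 = 16)
W = -8/5 (W = 4*(-5 + 3)/5 = (⅘)*(-2) = -8/5 ≈ -1.6000)
V(t) = -128/5 (V(t) = 16*(-8/5) = -128/5)
g(X, N) = 0 (g(X, N) = -128/5*0 = 0)
k(x) = 2 (k(x) = 2 - √((x - x) + 0) = 2 - √(0 + 0) = 2 - √0 = 2 - 1*0 = 2 + 0 = 2)
(k(-8) - 125)² = (2 - 125)² = (-123)² = 15129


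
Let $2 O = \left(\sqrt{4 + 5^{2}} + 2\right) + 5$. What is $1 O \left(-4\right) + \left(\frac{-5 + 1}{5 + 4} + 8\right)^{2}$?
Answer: $\frac{3490}{81} - 2 \sqrt{29} \approx 32.316$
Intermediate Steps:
$O = \frac{7}{2} + \frac{\sqrt{29}}{2}$ ($O = \frac{\left(\sqrt{4 + 5^{2}} + 2\right) + 5}{2} = \frac{\left(\sqrt{4 + 25} + 2\right) + 5}{2} = \frac{\left(\sqrt{29} + 2\right) + 5}{2} = \frac{\left(2 + \sqrt{29}\right) + 5}{2} = \frac{7 + \sqrt{29}}{2} = \frac{7}{2} + \frac{\sqrt{29}}{2} \approx 6.1926$)
$1 O \left(-4\right) + \left(\frac{-5 + 1}{5 + 4} + 8\right)^{2} = 1 \left(\frac{7}{2} + \frac{\sqrt{29}}{2}\right) \left(-4\right) + \left(\frac{-5 + 1}{5 + 4} + 8\right)^{2} = \left(\frac{7}{2} + \frac{\sqrt{29}}{2}\right) \left(-4\right) + \left(- \frac{4}{9} + 8\right)^{2} = \left(-14 - 2 \sqrt{29}\right) + \left(\left(-4\right) \frac{1}{9} + 8\right)^{2} = \left(-14 - 2 \sqrt{29}\right) + \left(- \frac{4}{9} + 8\right)^{2} = \left(-14 - 2 \sqrt{29}\right) + \left(\frac{68}{9}\right)^{2} = \left(-14 - 2 \sqrt{29}\right) + \frac{4624}{81} = \frac{3490}{81} - 2 \sqrt{29}$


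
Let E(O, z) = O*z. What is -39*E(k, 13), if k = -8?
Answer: 4056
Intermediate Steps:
-39*E(k, 13) = -(-312)*13 = -39*(-104) = 4056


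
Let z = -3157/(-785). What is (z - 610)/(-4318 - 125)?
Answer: 475693/3487755 ≈ 0.13639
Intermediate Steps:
z = 3157/785 (z = -3157*(-1/785) = 3157/785 ≈ 4.0217)
(z - 610)/(-4318 - 125) = (3157/785 - 610)/(-4318 - 125) = -475693/785/(-4443) = -475693/785*(-1/4443) = 475693/3487755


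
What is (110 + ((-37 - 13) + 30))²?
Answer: 8100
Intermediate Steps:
(110 + ((-37 - 13) + 30))² = (110 + (-50 + 30))² = (110 - 20)² = 90² = 8100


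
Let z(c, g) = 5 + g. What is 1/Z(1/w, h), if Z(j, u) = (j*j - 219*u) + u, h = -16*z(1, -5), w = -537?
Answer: 288369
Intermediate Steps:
h = 0 (h = -16*(5 - 5) = -16*0 = 0)
Z(j, u) = j² - 218*u (Z(j, u) = (j² - 219*u) + u = j² - 218*u)
1/Z(1/w, h) = 1/((1/(-537))² - 218*0) = 1/((-1/537)² + 0) = 1/(1/288369 + 0) = 1/(1/288369) = 288369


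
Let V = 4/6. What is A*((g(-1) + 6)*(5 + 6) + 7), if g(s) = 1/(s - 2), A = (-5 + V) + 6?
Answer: 1040/9 ≈ 115.56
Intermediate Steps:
V = 2/3 (V = 4*(1/6) = 2/3 ≈ 0.66667)
A = 5/3 (A = (-5 + 2/3) + 6 = -13/3 + 6 = 5/3 ≈ 1.6667)
g(s) = 1/(-2 + s)
A*((g(-1) + 6)*(5 + 6) + 7) = 5*((1/(-2 - 1) + 6)*(5 + 6) + 7)/3 = 5*((1/(-3) + 6)*11 + 7)/3 = 5*((-1/3 + 6)*11 + 7)/3 = 5*((17/3)*11 + 7)/3 = 5*(187/3 + 7)/3 = (5/3)*(208/3) = 1040/9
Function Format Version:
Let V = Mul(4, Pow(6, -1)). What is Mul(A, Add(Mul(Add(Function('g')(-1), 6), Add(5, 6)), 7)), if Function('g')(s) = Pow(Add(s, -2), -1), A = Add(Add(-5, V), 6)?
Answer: Rational(1040, 9) ≈ 115.56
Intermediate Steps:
V = Rational(2, 3) (V = Mul(4, Rational(1, 6)) = Rational(2, 3) ≈ 0.66667)
A = Rational(5, 3) (A = Add(Add(-5, Rational(2, 3)), 6) = Add(Rational(-13, 3), 6) = Rational(5, 3) ≈ 1.6667)
Function('g')(s) = Pow(Add(-2, s), -1)
Mul(A, Add(Mul(Add(Function('g')(-1), 6), Add(5, 6)), 7)) = Mul(Rational(5, 3), Add(Mul(Add(Pow(Add(-2, -1), -1), 6), Add(5, 6)), 7)) = Mul(Rational(5, 3), Add(Mul(Add(Pow(-3, -1), 6), 11), 7)) = Mul(Rational(5, 3), Add(Mul(Add(Rational(-1, 3), 6), 11), 7)) = Mul(Rational(5, 3), Add(Mul(Rational(17, 3), 11), 7)) = Mul(Rational(5, 3), Add(Rational(187, 3), 7)) = Mul(Rational(5, 3), Rational(208, 3)) = Rational(1040, 9)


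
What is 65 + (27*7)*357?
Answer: 67538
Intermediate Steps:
65 + (27*7)*357 = 65 + 189*357 = 65 + 67473 = 67538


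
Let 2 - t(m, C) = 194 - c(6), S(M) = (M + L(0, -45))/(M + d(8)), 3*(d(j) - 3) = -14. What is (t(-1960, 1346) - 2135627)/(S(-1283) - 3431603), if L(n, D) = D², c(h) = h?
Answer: 4115711651/6612700094 ≈ 0.62239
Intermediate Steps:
d(j) = -5/3 (d(j) = 3 + (⅓)*(-14) = 3 - 14/3 = -5/3)
S(M) = (2025 + M)/(-5/3 + M) (S(M) = (M + (-45)²)/(M - 5/3) = (M + 2025)/(-5/3 + M) = (2025 + M)/(-5/3 + M))
t(m, C) = -186 (t(m, C) = 2 - (194 - 1*6) = 2 - (194 - 6) = 2 - 1*188 = 2 - 188 = -186)
(t(-1960, 1346) - 2135627)/(S(-1283) - 3431603) = (-186 - 2135627)/(3*(2025 - 1283)/(-5 + 3*(-1283)) - 3431603) = -2135813/(3*742/(-5 - 3849) - 3431603) = -2135813/(3*742/(-3854) - 3431603) = -2135813/(3*(-1/3854)*742 - 3431603) = -2135813/(-1113/1927 - 3431603) = -2135813/(-6612700094/1927) = -2135813*(-1927/6612700094) = 4115711651/6612700094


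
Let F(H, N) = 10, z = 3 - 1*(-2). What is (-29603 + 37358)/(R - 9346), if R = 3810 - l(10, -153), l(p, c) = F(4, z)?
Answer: -165/118 ≈ -1.3983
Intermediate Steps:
z = 5 (z = 3 + 2 = 5)
l(p, c) = 10
R = 3800 (R = 3810 - 1*10 = 3810 - 10 = 3800)
(-29603 + 37358)/(R - 9346) = (-29603 + 37358)/(3800 - 9346) = 7755/(-5546) = 7755*(-1/5546) = -165/118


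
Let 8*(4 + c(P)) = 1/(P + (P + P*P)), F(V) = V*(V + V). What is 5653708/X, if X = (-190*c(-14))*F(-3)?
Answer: 633215296/1531875 ≈ 413.36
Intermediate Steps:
F(V) = 2*V**2 (F(V) = V*(2*V) = 2*V**2)
c(P) = -4 + 1/(8*(P**2 + 2*P)) (c(P) = -4 + 1/(8*(P + (P + P*P))) = -4 + 1/(8*(P + (P + P**2))) = -4 + 1/(8*(P**2 + 2*P)))
X = 1531875/112 (X = (-95*(1 - 64*(-14) - 32*(-14)**2)/(4*(-14)*(2 - 14)))*(2*(-3)**2) = (-95*(-1)*(1 + 896 - 32*196)/(4*14*(-12)))*(2*9) = -95*(-1)*(-1)*(1 + 896 - 6272)/(4*14*12)*18 = -95*(-1)*(-1)*(-5375)/(4*14*12)*18 = -190*(-5375/1344)*18 = (510625/672)*18 = 1531875/112 ≈ 13677.)
5653708/X = 5653708/(1531875/112) = 5653708*(112/1531875) = 633215296/1531875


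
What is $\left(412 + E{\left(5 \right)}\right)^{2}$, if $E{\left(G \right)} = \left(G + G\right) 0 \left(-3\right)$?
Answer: $169744$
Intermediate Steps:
$E{\left(G \right)} = 0$ ($E{\left(G \right)} = 2 G 0 \left(-3\right) = 0 \left(-3\right) = 0$)
$\left(412 + E{\left(5 \right)}\right)^{2} = \left(412 + 0\right)^{2} = 412^{2} = 169744$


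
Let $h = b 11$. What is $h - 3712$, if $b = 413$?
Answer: $831$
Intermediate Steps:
$h = 4543$ ($h = 413 \cdot 11 = 4543$)
$h - 3712 = 4543 - 3712 = 831$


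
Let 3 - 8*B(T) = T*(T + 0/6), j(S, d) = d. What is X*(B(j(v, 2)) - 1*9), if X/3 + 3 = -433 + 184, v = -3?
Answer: 13797/2 ≈ 6898.5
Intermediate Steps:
B(T) = 3/8 - T²/8 (B(T) = 3/8 - T*(T + 0/6)/8 = 3/8 - T*(T + 0*(⅙))/8 = 3/8 - T*(T + 0)/8 = 3/8 - T*T/8 = 3/8 - T²/8)
X = -756 (X = -9 + 3*(-433 + 184) = -9 + 3*(-249) = -9 - 747 = -756)
X*(B(j(v, 2)) - 1*9) = -756*((3/8 - ⅛*2²) - 1*9) = -756*((3/8 - ⅛*4) - 9) = -756*((3/8 - ½) - 9) = -756*(-⅛ - 9) = -756*(-73/8) = 13797/2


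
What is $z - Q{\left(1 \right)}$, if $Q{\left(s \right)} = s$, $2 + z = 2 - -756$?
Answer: $755$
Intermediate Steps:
$z = 756$ ($z = -2 + \left(2 - -756\right) = -2 + \left(2 + 756\right) = -2 + 758 = 756$)
$z - Q{\left(1 \right)} = 756 - 1 = 755$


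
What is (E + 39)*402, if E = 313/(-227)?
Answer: 3433080/227 ≈ 15124.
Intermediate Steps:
E = -313/227 (E = 313*(-1/227) = -313/227 ≈ -1.3789)
(E + 39)*402 = (-313/227 + 39)*402 = (8540/227)*402 = 3433080/227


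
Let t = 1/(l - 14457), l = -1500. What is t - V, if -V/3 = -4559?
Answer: -218243890/15957 ≈ -13677.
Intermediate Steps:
V = 13677 (V = -3*(-4559) = 13677)
t = -1/15957 (t = 1/(-1500 - 14457) = 1/(-15957) = -1/15957 ≈ -6.2668e-5)
t - V = -1/15957 - 1*13677 = -1/15957 - 13677 = -218243890/15957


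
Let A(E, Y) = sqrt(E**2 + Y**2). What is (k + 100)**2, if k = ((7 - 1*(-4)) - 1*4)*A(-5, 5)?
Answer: 12450 + 7000*sqrt(2) ≈ 22350.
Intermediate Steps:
k = 35*sqrt(2) (k = ((7 - 1*(-4)) - 1*4)*sqrt((-5)**2 + 5**2) = ((7 + 4) - 4)*sqrt(25 + 25) = (11 - 4)*sqrt(50) = 7*(5*sqrt(2)) = 35*sqrt(2) ≈ 49.497)
(k + 100)**2 = (35*sqrt(2) + 100)**2 = (100 + 35*sqrt(2))**2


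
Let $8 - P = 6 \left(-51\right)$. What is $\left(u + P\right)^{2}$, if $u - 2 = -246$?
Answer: $4900$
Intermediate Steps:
$u = -244$ ($u = 2 - 246 = -244$)
$P = 314$ ($P = 8 - 6 \left(-51\right) = 8 - -306 = 8 + 306 = 314$)
$\left(u + P\right)^{2} = \left(-244 + 314\right)^{2} = 70^{2} = 4900$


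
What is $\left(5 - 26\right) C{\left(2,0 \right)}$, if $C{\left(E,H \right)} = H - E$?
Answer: $42$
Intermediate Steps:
$\left(5 - 26\right) C{\left(2,0 \right)} = \left(5 - 26\right) \left(0 - 2\right) = - 21 \left(0 - 2\right) = \left(-21\right) \left(-2\right) = 42$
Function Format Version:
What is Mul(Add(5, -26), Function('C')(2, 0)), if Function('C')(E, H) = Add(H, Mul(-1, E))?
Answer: 42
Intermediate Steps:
Mul(Add(5, -26), Function('C')(2, 0)) = Mul(Add(5, -26), Add(0, Mul(-1, 2))) = Mul(-21, Add(0, -2)) = Mul(-21, -2) = 42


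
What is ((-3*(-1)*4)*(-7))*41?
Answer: -3444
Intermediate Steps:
((-3*(-1)*4)*(-7))*41 = ((3*4)*(-7))*41 = (12*(-7))*41 = -84*41 = -3444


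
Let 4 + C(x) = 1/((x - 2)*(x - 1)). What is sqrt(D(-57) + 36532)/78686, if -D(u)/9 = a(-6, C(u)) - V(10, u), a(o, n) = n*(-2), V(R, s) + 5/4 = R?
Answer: sqrt(427871893351)/269263492 ≈ 0.0024293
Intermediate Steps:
V(R, s) = -5/4 + R
C(x) = -4 + 1/((-1 + x)*(-2 + x)) (C(x) = -4 + 1/((x - 2)*(x - 1)) = -4 + 1/((-2 + x)*(-1 + x)) = -4 + 1/((-1 + x)*(-2 + x)))
a(o, n) = -2*n
D(u) = 315/4 + 18*(-7 - 4*u**2 + 12*u)/(2 + u**2 - 3*u) (D(u) = -9*(-2*(-7 - 4*u**2 + 12*u)/(2 + u**2 - 3*u) - (-5/4 + 10)) = -9*(-2*(-7 - 4*u**2 + 12*u)/(2 + u**2 - 3*u) - 1*35/4) = -9*(-2*(-7 - 4*u**2 + 12*u)/(2 + u**2 - 3*u) - 35/4) = -9*(-35/4 - 2*(-7 - 4*u**2 + 12*u)/(2 + u**2 - 3*u)) = 315/4 + 18*(-7 - 4*u**2 + 12*u)/(2 + u**2 - 3*u))
sqrt(D(-57) + 36532)/78686 = sqrt(9*(14 - 9*(-57) + 3*(-57)**2)/(4*(2 + (-57)**2 - 3*(-57))) + 36532)/78686 = sqrt(9*(14 + 513 + 3*3249)/(4*(2 + 3249 + 171)) + 36532)*(1/78686) = sqrt((9/4)*(14 + 513 + 9747)/3422 + 36532)*(1/78686) = sqrt((9/4)*(1/3422)*10274 + 36532)*(1/78686) = sqrt(46233/6844 + 36532)*(1/78686) = sqrt(250071241/6844)*(1/78686) = (sqrt(427871893351)/3422)*(1/78686) = sqrt(427871893351)/269263492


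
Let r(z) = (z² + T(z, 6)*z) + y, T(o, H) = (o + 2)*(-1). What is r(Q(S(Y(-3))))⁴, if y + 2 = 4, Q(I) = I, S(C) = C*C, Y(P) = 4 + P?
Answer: 0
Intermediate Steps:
T(o, H) = -2 - o (T(o, H) = (2 + o)*(-1) = -2 - o)
S(C) = C²
y = 2 (y = -2 + 4 = 2)
r(z) = 2 + z² + z*(-2 - z) (r(z) = (z² + (-2 - z)*z) + 2 = (z² + z*(-2 - z)) + 2 = 2 + z² + z*(-2 - z))
r(Q(S(Y(-3))))⁴ = (2 - 2*(4 - 3)²)⁴ = (2 - 2*1²)⁴ = (2 - 2*1)⁴ = (2 - 2)⁴ = 0⁴ = 0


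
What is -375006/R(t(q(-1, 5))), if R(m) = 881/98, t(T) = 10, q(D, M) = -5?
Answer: -36750588/881 ≈ -41715.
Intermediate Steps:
R(m) = 881/98 (R(m) = 881*(1/98) = 881/98)
-375006/R(t(q(-1, 5))) = -375006/881/98 = -375006*98/881 = -36750588/881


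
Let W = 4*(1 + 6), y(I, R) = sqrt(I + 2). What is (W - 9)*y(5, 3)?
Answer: 19*sqrt(7) ≈ 50.269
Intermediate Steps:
y(I, R) = sqrt(2 + I)
W = 28 (W = 4*7 = 28)
(W - 9)*y(5, 3) = (28 - 9)*sqrt(2 + 5) = 19*sqrt(7)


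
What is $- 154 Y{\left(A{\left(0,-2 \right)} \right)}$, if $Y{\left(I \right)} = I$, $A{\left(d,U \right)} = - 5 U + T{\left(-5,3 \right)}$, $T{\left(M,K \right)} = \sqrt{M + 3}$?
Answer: $-1540 - 154 i \sqrt{2} \approx -1540.0 - 217.79 i$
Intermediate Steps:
$T{\left(M,K \right)} = \sqrt{3 + M}$
$A{\left(d,U \right)} = - 5 U + i \sqrt{2}$ ($A{\left(d,U \right)} = - 5 U + \sqrt{3 - 5} = - 5 U + \sqrt{-2} = - 5 U + i \sqrt{2}$)
$- 154 Y{\left(A{\left(0,-2 \right)} \right)} = - 154 \left(\left(-5\right) \left(-2\right) + i \sqrt{2}\right) = - 154 \left(10 + i \sqrt{2}\right) = -1540 - 154 i \sqrt{2}$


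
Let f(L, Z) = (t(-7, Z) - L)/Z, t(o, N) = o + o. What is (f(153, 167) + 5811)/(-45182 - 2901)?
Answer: -830/6869 ≈ -0.12083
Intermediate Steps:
t(o, N) = 2*o
f(L, Z) = (-14 - L)/Z (f(L, Z) = (2*(-7) - L)/Z = (-14 - L)/Z)
(f(153, 167) + 5811)/(-45182 - 2901) = ((-14 - 1*153)/167 + 5811)/(-45182 - 2901) = ((-14 - 153)/167 + 5811)/(-48083) = ((1/167)*(-167) + 5811)*(-1/48083) = (-1 + 5811)*(-1/48083) = 5810*(-1/48083) = -830/6869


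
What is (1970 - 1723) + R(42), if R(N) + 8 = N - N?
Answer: 239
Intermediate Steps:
R(N) = -8 (R(N) = -8 + (N - N) = -8 + 0 = -8)
(1970 - 1723) + R(42) = (1970 - 1723) - 8 = 247 - 8 = 239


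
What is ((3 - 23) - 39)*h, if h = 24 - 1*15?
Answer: -531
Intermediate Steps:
h = 9 (h = 24 - 15 = 9)
((3 - 23) - 39)*h = ((3 - 23) - 39)*9 = (-20 - 39)*9 = -59*9 = -531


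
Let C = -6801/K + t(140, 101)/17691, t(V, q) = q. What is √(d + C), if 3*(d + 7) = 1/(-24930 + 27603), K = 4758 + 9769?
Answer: 2*I*√1207650938041289544055/25442718543 ≈ 2.7317*I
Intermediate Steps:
K = 14527
C = -118849264/256997157 (C = -6801/14527 + 101/17691 = -118849264/256997157 ≈ -0.46245)
d = -56132/8019 (d = -7 + 1/(3*(-24930 + 27603)) = -7 + (⅓)/2673 = -7 + (⅓)*(1/2673) = -7 + 1/8019 = -56132/8019 ≈ -6.9999)
√(d + C) = √(-56132/8019 - 118849264/256997157) = √(-5126272221580/686953400661) = 2*I*√1207650938041289544055/25442718543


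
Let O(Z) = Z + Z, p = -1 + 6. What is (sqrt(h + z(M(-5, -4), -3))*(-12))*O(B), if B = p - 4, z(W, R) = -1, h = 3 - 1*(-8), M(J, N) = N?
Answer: -24*sqrt(10) ≈ -75.895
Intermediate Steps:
p = 5
h = 11 (h = 3 + 8 = 11)
B = 1 (B = 5 - 4 = 1)
O(Z) = 2*Z
(sqrt(h + z(M(-5, -4), -3))*(-12))*O(B) = (sqrt(11 - 1)*(-12))*(2*1) = (sqrt(10)*(-12))*2 = -12*sqrt(10)*2 = -24*sqrt(10)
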